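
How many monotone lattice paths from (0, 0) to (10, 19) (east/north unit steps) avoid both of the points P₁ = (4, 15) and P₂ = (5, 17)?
Number of paths = 18907224

Inclusion–exclusion. Total paths: C(29, 10) = 20030010. Through P₁: C(19, 4)·C(10, 6) = 813960. Through P₂: C(22, 5)·C(7, 5) = 553014. Since P₁ is strictly southwest of P₂, a monotone path through both must visit P₁ then P₂; paths through both = C(19, 4)·C(3, 1)·C(7, 5) = 244188. Avoid both = 20030010 − 813960 − 553014 + 244188 = 18907224.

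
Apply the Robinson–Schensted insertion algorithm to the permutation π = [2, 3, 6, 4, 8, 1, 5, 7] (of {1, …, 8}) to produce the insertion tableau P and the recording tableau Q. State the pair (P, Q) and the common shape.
P = [1, 3, 4, 5, 7] / [2, 8] / [6];  Q = [1, 2, 3, 5, 8] / [4, 7] / [6];  common shape = (5, 2, 1)

Row-insert the values π_1, π_2, … into P one at a time, bumping the leftmost entry strictly greater than the inserted value down to the next row. The recording tableau Q records, in position (i, j), the step at which that cell was added to P.
  Insert 2 (step 1): P = [2];  Q = [1]
  Insert 3 (step 2): P = [2, 3];  Q = [1, 2]
  Insert 6 (step 3): P = [2, 3, 6];  Q = [1, 2, 3]
  Insert 4 (step 4): P = [2, 3, 4] / [6];  Q = [1, 2, 3] / [4]
  Insert 8 (step 5): P = [2, 3, 4, 8] / [6];  Q = [1, 2, 3, 5] / [4]
  Insert 1 (step 6): P = [1, 3, 4, 8] / [2] / [6];  Q = [1, 2, 3, 5] / [4] / [6]
  Insert 5 (step 7): P = [1, 3, 4, 5] / [2, 8] / [6];  Q = [1, 2, 3, 5] / [4, 7] / [6]
  Insert 7 (step 8): P = [1, 3, 4, 5, 7] / [2, 8] / [6];  Q = [1, 2, 3, 5, 8] / [4, 7] / [6]
Final shape: (5, 2, 1).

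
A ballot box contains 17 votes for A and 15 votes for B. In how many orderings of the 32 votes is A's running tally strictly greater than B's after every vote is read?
Strict-lead orderings = 35357670

Total orderings of the 32 votes with 17 for A: C(32, 17) = 565722720. By the Bertrand ballot formula (Cycle Lemma / reflection principle), the number of orderings in which A is strictly ahead of B throughout is (p − q)/(p + q) · C(p + q, p) = (17 − 15)/(17 + 15) · 565722720 = 35357670.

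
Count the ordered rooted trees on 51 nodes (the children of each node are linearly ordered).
C_50 = 1978261657756160653623774456

These ordered rooted trees are counted by the Catalan number C_n = (1/(n + 1)) · C(2n, n). For n = 50: C_50 = (1/51) · C(100, 50) = 100891344545564193334812497256/51 = 1978261657756160653623774456.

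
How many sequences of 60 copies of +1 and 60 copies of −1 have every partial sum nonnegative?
C_60 = 1583850964596120042686772779038896

These ballot sequences are counted by the Catalan number C_n = (1/(n + 1)) · C(2n, n). For n = 60: C_60 = (1/61) · C(120, 60) = 96614908840363322603893139521372656/61 = 1583850964596120042686772779038896.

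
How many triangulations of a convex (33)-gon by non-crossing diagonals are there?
C_31 = 14544636039226909

These polygon triangulations are counted by the Catalan number C_n = (1/(n + 1)) · C(2n, n). For n = 31: C_31 = (1/32) · C(62, 31) = 465428353255261088/32 = 14544636039226909.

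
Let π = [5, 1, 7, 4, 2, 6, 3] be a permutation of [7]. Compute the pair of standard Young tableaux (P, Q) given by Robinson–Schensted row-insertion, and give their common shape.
P = [1, 2, 3] / [4, 6] / [5, 7];  Q = [1, 3, 6] / [2, 4] / [5, 7];  common shape = (3, 2, 2)

Row-insert the values π_1, π_2, … into P one at a time, bumping the leftmost entry strictly greater than the inserted value down to the next row. The recording tableau Q records, in position (i, j), the step at which that cell was added to P.
  Insert 5 (step 1): P = [5];  Q = [1]
  Insert 1 (step 2): P = [1] / [5];  Q = [1] / [2]
  Insert 7 (step 3): P = [1, 7] / [5];  Q = [1, 3] / [2]
  Insert 4 (step 4): P = [1, 4] / [5, 7];  Q = [1, 3] / [2, 4]
  Insert 2 (step 5): P = [1, 2] / [4, 7] / [5];  Q = [1, 3] / [2, 4] / [5]
  Insert 6 (step 6): P = [1, 2, 6] / [4, 7] / [5];  Q = [1, 3, 6] / [2, 4] / [5]
  Insert 3 (step 7): P = [1, 2, 3] / [4, 6] / [5, 7];  Q = [1, 3, 6] / [2, 4] / [5, 7]
Final shape: (3, 2, 2).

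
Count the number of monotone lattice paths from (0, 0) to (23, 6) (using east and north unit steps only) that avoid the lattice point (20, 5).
Number of paths = 262500

Total paths from (0, 0) to (23, 6): C(29, 23) = 475020. Paths through (20, 5): (paths (0, 0) → (20, 5)) × (paths (20, 5) → (23, 6)) = C(25, 20) · C(4, 3) = 53130 · 4 = 212520. Avoidance count = 475020 − 212520 = 262500.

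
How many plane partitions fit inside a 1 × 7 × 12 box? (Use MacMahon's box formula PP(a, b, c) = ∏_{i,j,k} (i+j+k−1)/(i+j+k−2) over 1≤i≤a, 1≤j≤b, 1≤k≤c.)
PP(1, 7, 12) = 50388

Evaluate the triple product over i = 1..1, j = 1..7, k = 1..12. The factors are (2/1) · (3/2) · (4/3) · (5/4) · (6/5) · (7/6) · (8/7) · (9/8) · … (84 factors total). The numerators and denominators telescope so the product is an integer; carrying out the multiplication exactly gives PP(1, 7, 12) = 50388.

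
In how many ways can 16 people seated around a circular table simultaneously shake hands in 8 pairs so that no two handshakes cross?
C_8 = 1430

These noncrossing handshakes are counted by the Catalan number C_n = (1/(n + 1)) · C(2n, n). For n = 8: C_8 = (1/9) · C(16, 8) = 12870/9 = 1430.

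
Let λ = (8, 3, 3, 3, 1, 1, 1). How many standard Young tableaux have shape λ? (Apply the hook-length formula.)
# SYT of shape (8, 3, 3, 3, 1, 1, 1) = 55426800

Hook-length formula: f^λ = n! / Π hook(c), product over all cells c of the Young diagram. For λ = (8, 3, 3, 3, 1, 1, 1), n = 20 boxes. Hook lengths by row (left-to-right, top-to-bottom): [14, 10, 9, 5, 4, 3, 2, 1]; [8, 4, 3]; [7, 3, 2]; [6, 2, 1]; [3]; [2]; [1]. Product of hooks = 43893964800. So f^λ = 20! / 43893964800 = 2432902008176640000 / 43893964800 = 55426800.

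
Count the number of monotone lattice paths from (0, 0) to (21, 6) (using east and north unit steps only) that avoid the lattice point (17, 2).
Number of paths = 284040

Total paths from (0, 0) to (21, 6): C(27, 21) = 296010. Paths through (17, 2): (paths (0, 0) → (17, 2)) × (paths (17, 2) → (21, 6)) = C(19, 17) · C(8, 4) = 171 · 70 = 11970. Avoidance count = 296010 − 11970 = 284040.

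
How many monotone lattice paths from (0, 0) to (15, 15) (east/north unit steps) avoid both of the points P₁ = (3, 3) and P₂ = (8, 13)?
Number of paths = 95870920

Inclusion–exclusion. Total paths: C(30, 15) = 155117520. Through P₁: C(6, 3)·C(24, 12) = 54083120. Through P₂: C(21, 8)·C(9, 7) = 7325640. Since P₁ is strictly southwest of P₂, a monotone path through both must visit P₁ then P₂; paths through both = C(6, 3)·C(15, 5)·C(9, 7) = 2162160. Avoid both = 155117520 − 54083120 − 7325640 + 2162160 = 95870920.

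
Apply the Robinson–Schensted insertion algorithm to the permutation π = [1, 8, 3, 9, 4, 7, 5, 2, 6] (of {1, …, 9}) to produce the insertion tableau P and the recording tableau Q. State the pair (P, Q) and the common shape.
P = [1, 2, 4, 5, 6] / [3, 9] / [7] / [8];  Q = [1, 2, 4, 6, 9] / [3, 5] / [7] / [8];  common shape = (5, 2, 1, 1)

Row-insert the values π_1, π_2, … into P one at a time, bumping the leftmost entry strictly greater than the inserted value down to the next row. The recording tableau Q records, in position (i, j), the step at which that cell was added to P.
  Insert 1 (step 1): P = [1];  Q = [1]
  Insert 8 (step 2): P = [1, 8];  Q = [1, 2]
  Insert 3 (step 3): P = [1, 3] / [8];  Q = [1, 2] / [3]
  Insert 9 (step 4): P = [1, 3, 9] / [8];  Q = [1, 2, 4] / [3]
  Insert 4 (step 5): P = [1, 3, 4] / [8, 9];  Q = [1, 2, 4] / [3, 5]
  Insert 7 (step 6): P = [1, 3, 4, 7] / [8, 9];  Q = [1, 2, 4, 6] / [3, 5]
  Insert 5 (step 7): P = [1, 3, 4, 5] / [7, 9] / [8];  Q = [1, 2, 4, 6] / [3, 5] / [7]
  Insert 2 (step 8): P = [1, 2, 4, 5] / [3, 9] / [7] / [8];  Q = [1, 2, 4, 6] / [3, 5] / [7] / [8]
  Insert 6 (step 9): P = [1, 2, 4, 5, 6] / [3, 9] / [7] / [8];  Q = [1, 2, 4, 6, 9] / [3, 5] / [7] / [8]
Final shape: (5, 2, 1, 1).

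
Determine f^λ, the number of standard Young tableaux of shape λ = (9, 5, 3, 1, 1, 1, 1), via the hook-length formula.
# SYT of shape (9, 5, 3, 1, 1, 1, 1) = 279351072

Hook-length formula: f^λ = n! / Π hook(c), product over all cells c of the Young diagram. For λ = (9, 5, 3, 1, 1, 1, 1), n = 21 boxes. Hook lengths by row (left-to-right, top-to-bottom): [15, 10, 9, 7, 6, 4, 3, 2, 1]; [10, 5, 4, 2, 1]; [7, 2, 1]; [4]; [3]; [2]; [1]. Product of hooks = 182891520000. So f^λ = 21! / 182891520000 = 51090942171709440000 / 182891520000 = 279351072.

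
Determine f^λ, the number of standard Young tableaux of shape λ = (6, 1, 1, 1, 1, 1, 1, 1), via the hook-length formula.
# SYT of shape (6, 1, 1, 1, 1, 1, 1, 1) = 792

Hook-length formula: f^λ = n! / Π hook(c), product over all cells c of the Young diagram. For λ = (6, 1, 1, 1, 1, 1, 1, 1), n = 13 boxes. Hook lengths by row (left-to-right, top-to-bottom): [13, 5, 4, 3, 2, 1]; [7]; [6]; [5]; [4]; [3]; [2]; [1]. Product of hooks = 7862400. So f^λ = 13! / 7862400 = 6227020800 / 7862400 = 792.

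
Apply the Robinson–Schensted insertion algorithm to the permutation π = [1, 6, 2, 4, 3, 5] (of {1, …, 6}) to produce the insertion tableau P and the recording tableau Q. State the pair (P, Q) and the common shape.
P = [1, 2, 3, 5] / [4] / [6];  Q = [1, 2, 4, 6] / [3] / [5];  common shape = (4, 1, 1)

Row-insert the values π_1, π_2, … into P one at a time, bumping the leftmost entry strictly greater than the inserted value down to the next row. The recording tableau Q records, in position (i, j), the step at which that cell was added to P.
  Insert 1 (step 1): P = [1];  Q = [1]
  Insert 6 (step 2): P = [1, 6];  Q = [1, 2]
  Insert 2 (step 3): P = [1, 2] / [6];  Q = [1, 2] / [3]
  Insert 4 (step 4): P = [1, 2, 4] / [6];  Q = [1, 2, 4] / [3]
  Insert 3 (step 5): P = [1, 2, 3] / [4] / [6];  Q = [1, 2, 4] / [3] / [5]
  Insert 5 (step 6): P = [1, 2, 3, 5] / [4] / [6];  Q = [1, 2, 4, 6] / [3] / [5]
Final shape: (4, 1, 1).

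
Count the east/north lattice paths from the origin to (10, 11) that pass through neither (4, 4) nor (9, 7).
Number of paths = 194996

Inclusion–exclusion. Total paths: C(21, 10) = 352716. Through P₁: C(8, 4)·C(13, 6) = 120120. Through P₂: C(16, 9)·C(5, 1) = 57200. Since P₁ is strictly southwest of P₂, a monotone path through both must visit P₁ then P₂; paths through both = C(8, 4)·C(8, 5)·C(5, 1) = 19600. Avoid both = 352716 − 120120 − 57200 + 19600 = 194996.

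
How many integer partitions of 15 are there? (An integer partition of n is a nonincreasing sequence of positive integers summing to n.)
p(15) = 176

Compute p(n) via the recurrence p(n, m) = p(n, m−1) + p(n−m, m), where p(n, m) counts partitions of n with all parts ≤ m and p(n) = p(n, n). The base cases are p(0, m) = 1 and p(n, 0) = 0 for n > 0. Filling the table yields p(15) = 176. (Euler's pentagonal recurrence is an alternative.)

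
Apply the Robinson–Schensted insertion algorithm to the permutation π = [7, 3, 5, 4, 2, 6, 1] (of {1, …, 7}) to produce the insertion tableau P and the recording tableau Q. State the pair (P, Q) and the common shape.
P = [1, 4, 6] / [2] / [3] / [5] / [7];  Q = [1, 3, 6] / [2] / [4] / [5] / [7];  common shape = (3, 1, 1, 1, 1)

Row-insert the values π_1, π_2, … into P one at a time, bumping the leftmost entry strictly greater than the inserted value down to the next row. The recording tableau Q records, in position (i, j), the step at which that cell was added to P.
  Insert 7 (step 1): P = [7];  Q = [1]
  Insert 3 (step 2): P = [3] / [7];  Q = [1] / [2]
  Insert 5 (step 3): P = [3, 5] / [7];  Q = [1, 3] / [2]
  Insert 4 (step 4): P = [3, 4] / [5] / [7];  Q = [1, 3] / [2] / [4]
  Insert 2 (step 5): P = [2, 4] / [3] / [5] / [7];  Q = [1, 3] / [2] / [4] / [5]
  Insert 6 (step 6): P = [2, 4, 6] / [3] / [5] / [7];  Q = [1, 3, 6] / [2] / [4] / [5]
  Insert 1 (step 7): P = [1, 4, 6] / [2] / [3] / [5] / [7];  Q = [1, 3, 6] / [2] / [4] / [5] / [7]
Final shape: (3, 1, 1, 1, 1).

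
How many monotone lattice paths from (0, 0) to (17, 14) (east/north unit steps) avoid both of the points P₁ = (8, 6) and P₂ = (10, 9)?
Number of paths = 142799979

Inclusion–exclusion. Total paths: C(31, 17) = 265182525. Through P₁: C(14, 8)·C(17, 9) = 73002930. Through P₂: C(19, 10)·C(12, 7) = 73163376. Since P₁ is strictly southwest of P₂, a monotone path through both must visit P₁ then P₂; paths through both = C(14, 8)·C(5, 2)·C(12, 7) = 23783760. Avoid both = 265182525 − 73002930 − 73163376 + 23783760 = 142799979.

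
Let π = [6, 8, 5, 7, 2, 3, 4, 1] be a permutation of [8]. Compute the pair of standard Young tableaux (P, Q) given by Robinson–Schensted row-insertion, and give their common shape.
P = [1, 3, 4] / [2, 7] / [5, 8] / [6];  Q = [1, 2, 7] / [3, 4] / [5, 6] / [8];  common shape = (3, 2, 2, 1)

Row-insert the values π_1, π_2, … into P one at a time, bumping the leftmost entry strictly greater than the inserted value down to the next row. The recording tableau Q records, in position (i, j), the step at which that cell was added to P.
  Insert 6 (step 1): P = [6];  Q = [1]
  Insert 8 (step 2): P = [6, 8];  Q = [1, 2]
  Insert 5 (step 3): P = [5, 8] / [6];  Q = [1, 2] / [3]
  Insert 7 (step 4): P = [5, 7] / [6, 8];  Q = [1, 2] / [3, 4]
  Insert 2 (step 5): P = [2, 7] / [5, 8] / [6];  Q = [1, 2] / [3, 4] / [5]
  Insert 3 (step 6): P = [2, 3] / [5, 7] / [6, 8];  Q = [1, 2] / [3, 4] / [5, 6]
  Insert 4 (step 7): P = [2, 3, 4] / [5, 7] / [6, 8];  Q = [1, 2, 7] / [3, 4] / [5, 6]
  Insert 1 (step 8): P = [1, 3, 4] / [2, 7] / [5, 8] / [6];  Q = [1, 2, 7] / [3, 4] / [5, 6] / [8]
Final shape: (3, 2, 2, 1).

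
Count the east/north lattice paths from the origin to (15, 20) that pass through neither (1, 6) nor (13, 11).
Number of paths = 2832221420

Inclusion–exclusion. Total paths: C(35, 15) = 3247943160. Through P₁: C(7, 1)·C(28, 14) = 280816200. Through P₂: C(24, 13)·C(11, 2) = 137287920. Since P₁ is strictly southwest of P₂, a monotone path through both must visit P₁ then P₂; paths through both = C(7, 1)·C(17, 12)·C(11, 2) = 2382380. Avoid both = 3247943160 − 280816200 − 137287920 + 2382380 = 2832221420.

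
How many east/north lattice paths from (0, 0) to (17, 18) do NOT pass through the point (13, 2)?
Number of paths = 4537058925

Total paths from (0, 0) to (17, 18): C(35, 17) = 4537567650. Paths through (13, 2): (paths (0, 0) → (13, 2)) × (paths (13, 2) → (17, 18)) = C(15, 13) · C(20, 4) = 105 · 4845 = 508725. Avoidance count = 4537567650 − 508725 = 4537058925.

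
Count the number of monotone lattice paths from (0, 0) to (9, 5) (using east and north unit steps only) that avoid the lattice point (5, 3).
Number of paths = 1162

Total paths from (0, 0) to (9, 5): C(14, 9) = 2002. Paths through (5, 3): (paths (0, 0) → (5, 3)) × (paths (5, 3) → (9, 5)) = C(8, 5) · C(6, 4) = 56 · 15 = 840. Avoidance count = 2002 − 840 = 1162.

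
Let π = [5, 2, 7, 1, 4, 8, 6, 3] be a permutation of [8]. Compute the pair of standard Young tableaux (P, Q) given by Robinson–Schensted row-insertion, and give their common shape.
P = [1, 3, 6] / [2, 4, 8] / [5, 7];  Q = [1, 3, 6] / [2, 5, 7] / [4, 8];  common shape = (3, 3, 2)

Row-insert the values π_1, π_2, … into P one at a time, bumping the leftmost entry strictly greater than the inserted value down to the next row. The recording tableau Q records, in position (i, j), the step at which that cell was added to P.
  Insert 5 (step 1): P = [5];  Q = [1]
  Insert 2 (step 2): P = [2] / [5];  Q = [1] / [2]
  Insert 7 (step 3): P = [2, 7] / [5];  Q = [1, 3] / [2]
  Insert 1 (step 4): P = [1, 7] / [2] / [5];  Q = [1, 3] / [2] / [4]
  Insert 4 (step 5): P = [1, 4] / [2, 7] / [5];  Q = [1, 3] / [2, 5] / [4]
  Insert 8 (step 6): P = [1, 4, 8] / [2, 7] / [5];  Q = [1, 3, 6] / [2, 5] / [4]
  Insert 6 (step 7): P = [1, 4, 6] / [2, 7, 8] / [5];  Q = [1, 3, 6] / [2, 5, 7] / [4]
  Insert 3 (step 8): P = [1, 3, 6] / [2, 4, 8] / [5, 7];  Q = [1, 3, 6] / [2, 5, 7] / [4, 8]
Final shape: (3, 3, 2).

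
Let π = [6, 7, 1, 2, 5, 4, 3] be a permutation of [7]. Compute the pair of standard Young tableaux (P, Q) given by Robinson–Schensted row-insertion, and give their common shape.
P = [1, 2, 3] / [4, 7] / [5] / [6];  Q = [1, 2, 5] / [3, 4] / [6] / [7];  common shape = (3, 2, 1, 1)

Row-insert the values π_1, π_2, … into P one at a time, bumping the leftmost entry strictly greater than the inserted value down to the next row. The recording tableau Q records, in position (i, j), the step at which that cell was added to P.
  Insert 6 (step 1): P = [6];  Q = [1]
  Insert 7 (step 2): P = [6, 7];  Q = [1, 2]
  Insert 1 (step 3): P = [1, 7] / [6];  Q = [1, 2] / [3]
  Insert 2 (step 4): P = [1, 2] / [6, 7];  Q = [1, 2] / [3, 4]
  Insert 5 (step 5): P = [1, 2, 5] / [6, 7];  Q = [1, 2, 5] / [3, 4]
  Insert 4 (step 6): P = [1, 2, 4] / [5, 7] / [6];  Q = [1, 2, 5] / [3, 4] / [6]
  Insert 3 (step 7): P = [1, 2, 3] / [4, 7] / [5] / [6];  Q = [1, 2, 5] / [3, 4] / [6] / [7]
Final shape: (3, 2, 1, 1).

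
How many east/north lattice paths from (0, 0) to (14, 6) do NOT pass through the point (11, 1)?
Number of paths = 38088

Total paths from (0, 0) to (14, 6): C(20, 14) = 38760. Paths through (11, 1): (paths (0, 0) → (11, 1)) × (paths (11, 1) → (14, 6)) = C(12, 11) · C(8, 3) = 12 · 56 = 672. Avoidance count = 38760 − 672 = 38088.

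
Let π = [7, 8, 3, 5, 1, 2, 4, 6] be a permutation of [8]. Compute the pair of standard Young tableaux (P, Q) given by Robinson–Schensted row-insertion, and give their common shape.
P = [1, 2, 4, 6] / [3, 5] / [7, 8];  Q = [1, 2, 7, 8] / [3, 4] / [5, 6];  common shape = (4, 2, 2)

Row-insert the values π_1, π_2, … into P one at a time, bumping the leftmost entry strictly greater than the inserted value down to the next row. The recording tableau Q records, in position (i, j), the step at which that cell was added to P.
  Insert 7 (step 1): P = [7];  Q = [1]
  Insert 8 (step 2): P = [7, 8];  Q = [1, 2]
  Insert 3 (step 3): P = [3, 8] / [7];  Q = [1, 2] / [3]
  Insert 5 (step 4): P = [3, 5] / [7, 8];  Q = [1, 2] / [3, 4]
  Insert 1 (step 5): P = [1, 5] / [3, 8] / [7];  Q = [1, 2] / [3, 4] / [5]
  Insert 2 (step 6): P = [1, 2] / [3, 5] / [7, 8];  Q = [1, 2] / [3, 4] / [5, 6]
  Insert 4 (step 7): P = [1, 2, 4] / [3, 5] / [7, 8];  Q = [1, 2, 7] / [3, 4] / [5, 6]
  Insert 6 (step 8): P = [1, 2, 4, 6] / [3, 5] / [7, 8];  Q = [1, 2, 7, 8] / [3, 4] / [5, 6]
Final shape: (4, 2, 2).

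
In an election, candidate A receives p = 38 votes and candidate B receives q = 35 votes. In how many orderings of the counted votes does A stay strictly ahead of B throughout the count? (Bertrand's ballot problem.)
Strict-lead orderings = 33991005938761288872

Total orderings of the 73 votes with 38 for A: C(73, 38) = 827114477843191362552. By the Bertrand ballot formula (Cycle Lemma / reflection principle), the number of orderings in which A is strictly ahead of B throughout is (p − q)/(p + q) · C(p + q, p) = (38 − 35)/(38 + 35) · 827114477843191362552 = 33991005938761288872.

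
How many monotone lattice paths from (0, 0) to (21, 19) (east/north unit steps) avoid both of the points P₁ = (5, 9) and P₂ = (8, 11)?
Number of paths = 109342003550

Inclusion–exclusion. Total paths: C(40, 21) = 131282408400. Through P₁: C(14, 5)·C(26, 16) = 10634093470. Through P₂: C(19, 8)·C(21, 13) = 15380181180. Since P₁ is strictly southwest of P₂, a monotone path through both must visit P₁ then P₂; paths through both = C(14, 5)·C(5, 3)·C(21, 13) = 4073869800. Avoid both = 131282408400 − 10634093470 − 15380181180 + 4073869800 = 109342003550.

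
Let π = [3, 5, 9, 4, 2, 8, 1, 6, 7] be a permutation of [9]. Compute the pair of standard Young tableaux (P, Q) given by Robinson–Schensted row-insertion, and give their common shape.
P = [1, 4, 6, 7] / [2, 8] / [3, 9] / [5];  Q = [1, 2, 3, 9] / [4, 6] / [5, 8] / [7];  common shape = (4, 2, 2, 1)

Row-insert the values π_1, π_2, … into P one at a time, bumping the leftmost entry strictly greater than the inserted value down to the next row. The recording tableau Q records, in position (i, j), the step at which that cell was added to P.
  Insert 3 (step 1): P = [3];  Q = [1]
  Insert 5 (step 2): P = [3, 5];  Q = [1, 2]
  Insert 9 (step 3): P = [3, 5, 9];  Q = [1, 2, 3]
  Insert 4 (step 4): P = [3, 4, 9] / [5];  Q = [1, 2, 3] / [4]
  Insert 2 (step 5): P = [2, 4, 9] / [3] / [5];  Q = [1, 2, 3] / [4] / [5]
  Insert 8 (step 6): P = [2, 4, 8] / [3, 9] / [5];  Q = [1, 2, 3] / [4, 6] / [5]
  Insert 1 (step 7): P = [1, 4, 8] / [2, 9] / [3] / [5];  Q = [1, 2, 3] / [4, 6] / [5] / [7]
  Insert 6 (step 8): P = [1, 4, 6] / [2, 8] / [3, 9] / [5];  Q = [1, 2, 3] / [4, 6] / [5, 8] / [7]
  Insert 7 (step 9): P = [1, 4, 6, 7] / [2, 8] / [3, 9] / [5];  Q = [1, 2, 3, 9] / [4, 6] / [5, 8] / [7]
Final shape: (4, 2, 2, 1).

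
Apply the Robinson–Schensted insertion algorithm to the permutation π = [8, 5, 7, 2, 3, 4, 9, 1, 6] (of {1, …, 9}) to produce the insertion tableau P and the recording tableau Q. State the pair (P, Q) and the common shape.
P = [1, 3, 4, 6] / [2, 7, 9] / [5] / [8];  Q = [1, 3, 6, 7] / [2, 5, 9] / [4] / [8];  common shape = (4, 3, 1, 1)

Row-insert the values π_1, π_2, … into P one at a time, bumping the leftmost entry strictly greater than the inserted value down to the next row. The recording tableau Q records, in position (i, j), the step at which that cell was added to P.
  Insert 8 (step 1): P = [8];  Q = [1]
  Insert 5 (step 2): P = [5] / [8];  Q = [1] / [2]
  Insert 7 (step 3): P = [5, 7] / [8];  Q = [1, 3] / [2]
  Insert 2 (step 4): P = [2, 7] / [5] / [8];  Q = [1, 3] / [2] / [4]
  Insert 3 (step 5): P = [2, 3] / [5, 7] / [8];  Q = [1, 3] / [2, 5] / [4]
  Insert 4 (step 6): P = [2, 3, 4] / [5, 7] / [8];  Q = [1, 3, 6] / [2, 5] / [4]
  Insert 9 (step 7): P = [2, 3, 4, 9] / [5, 7] / [8];  Q = [1, 3, 6, 7] / [2, 5] / [4]
  Insert 1 (step 8): P = [1, 3, 4, 9] / [2, 7] / [5] / [8];  Q = [1, 3, 6, 7] / [2, 5] / [4] / [8]
  Insert 6 (step 9): P = [1, 3, 4, 6] / [2, 7, 9] / [5] / [8];  Q = [1, 3, 6, 7] / [2, 5, 9] / [4] / [8]
Final shape: (4, 3, 1, 1).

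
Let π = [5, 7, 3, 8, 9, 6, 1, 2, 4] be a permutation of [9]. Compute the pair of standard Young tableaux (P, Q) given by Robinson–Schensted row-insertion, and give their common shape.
P = [1, 2, 4, 9] / [3, 6, 8] / [5, 7];  Q = [1, 2, 4, 5] / [3, 6, 9] / [7, 8];  common shape = (4, 3, 2)

Row-insert the values π_1, π_2, … into P one at a time, bumping the leftmost entry strictly greater than the inserted value down to the next row. The recording tableau Q records, in position (i, j), the step at which that cell was added to P.
  Insert 5 (step 1): P = [5];  Q = [1]
  Insert 7 (step 2): P = [5, 7];  Q = [1, 2]
  Insert 3 (step 3): P = [3, 7] / [5];  Q = [1, 2] / [3]
  Insert 8 (step 4): P = [3, 7, 8] / [5];  Q = [1, 2, 4] / [3]
  Insert 9 (step 5): P = [3, 7, 8, 9] / [5];  Q = [1, 2, 4, 5] / [3]
  Insert 6 (step 6): P = [3, 6, 8, 9] / [5, 7];  Q = [1, 2, 4, 5] / [3, 6]
  Insert 1 (step 7): P = [1, 6, 8, 9] / [3, 7] / [5];  Q = [1, 2, 4, 5] / [3, 6] / [7]
  Insert 2 (step 8): P = [1, 2, 8, 9] / [3, 6] / [5, 7];  Q = [1, 2, 4, 5] / [3, 6] / [7, 8]
  Insert 4 (step 9): P = [1, 2, 4, 9] / [3, 6, 8] / [5, 7];  Q = [1, 2, 4, 5] / [3, 6, 9] / [7, 8]
Final shape: (4, 3, 2).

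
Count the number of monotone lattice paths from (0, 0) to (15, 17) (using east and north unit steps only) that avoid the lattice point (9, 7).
Number of paths = 474111200

Total paths from (0, 0) to (15, 17): C(32, 15) = 565722720. Paths through (9, 7): (paths (0, 0) → (9, 7)) × (paths (9, 7) → (15, 17)) = C(16, 9) · C(16, 6) = 11440 · 8008 = 91611520. Avoidance count = 565722720 − 91611520 = 474111200.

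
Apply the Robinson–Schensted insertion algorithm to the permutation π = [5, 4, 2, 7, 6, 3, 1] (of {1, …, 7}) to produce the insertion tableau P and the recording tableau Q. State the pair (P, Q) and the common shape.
P = [1, 3] / [2, 6] / [4, 7] / [5];  Q = [1, 4] / [2, 5] / [3, 6] / [7];  common shape = (2, 2, 2, 1)

Row-insert the values π_1, π_2, … into P one at a time, bumping the leftmost entry strictly greater than the inserted value down to the next row. The recording tableau Q records, in position (i, j), the step at which that cell was added to P.
  Insert 5 (step 1): P = [5];  Q = [1]
  Insert 4 (step 2): P = [4] / [5];  Q = [1] / [2]
  Insert 2 (step 3): P = [2] / [4] / [5];  Q = [1] / [2] / [3]
  Insert 7 (step 4): P = [2, 7] / [4] / [5];  Q = [1, 4] / [2] / [3]
  Insert 6 (step 5): P = [2, 6] / [4, 7] / [5];  Q = [1, 4] / [2, 5] / [3]
  Insert 3 (step 6): P = [2, 3] / [4, 6] / [5, 7];  Q = [1, 4] / [2, 5] / [3, 6]
  Insert 1 (step 7): P = [1, 3] / [2, 6] / [4, 7] / [5];  Q = [1, 4] / [2, 5] / [3, 6] / [7]
Final shape: (2, 2, 2, 1).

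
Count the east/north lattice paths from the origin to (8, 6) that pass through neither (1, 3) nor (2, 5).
Number of paths = 2460

Inclusion–exclusion. Total paths: C(14, 8) = 3003. Through P₁: C(4, 1)·C(10, 7) = 480. Through P₂: C(7, 2)·C(7, 6) = 147. Since P₁ is strictly southwest of P₂, a monotone path through both must visit P₁ then P₂; paths through both = C(4, 1)·C(3, 1)·C(7, 6) = 84. Avoid both = 3003 − 480 − 147 + 84 = 2460.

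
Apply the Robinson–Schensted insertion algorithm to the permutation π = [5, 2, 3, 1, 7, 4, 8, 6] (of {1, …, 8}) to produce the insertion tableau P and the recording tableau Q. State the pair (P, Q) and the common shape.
P = [1, 3, 4, 6] / [2, 7, 8] / [5];  Q = [1, 3, 5, 7] / [2, 6, 8] / [4];  common shape = (4, 3, 1)

Row-insert the values π_1, π_2, … into P one at a time, bumping the leftmost entry strictly greater than the inserted value down to the next row. The recording tableau Q records, in position (i, j), the step at which that cell was added to P.
  Insert 5 (step 1): P = [5];  Q = [1]
  Insert 2 (step 2): P = [2] / [5];  Q = [1] / [2]
  Insert 3 (step 3): P = [2, 3] / [5];  Q = [1, 3] / [2]
  Insert 1 (step 4): P = [1, 3] / [2] / [5];  Q = [1, 3] / [2] / [4]
  Insert 7 (step 5): P = [1, 3, 7] / [2] / [5];  Q = [1, 3, 5] / [2] / [4]
  Insert 4 (step 6): P = [1, 3, 4] / [2, 7] / [5];  Q = [1, 3, 5] / [2, 6] / [4]
  Insert 8 (step 7): P = [1, 3, 4, 8] / [2, 7] / [5];  Q = [1, 3, 5, 7] / [2, 6] / [4]
  Insert 6 (step 8): P = [1, 3, 4, 6] / [2, 7, 8] / [5];  Q = [1, 3, 5, 7] / [2, 6, 8] / [4]
Final shape: (4, 3, 1).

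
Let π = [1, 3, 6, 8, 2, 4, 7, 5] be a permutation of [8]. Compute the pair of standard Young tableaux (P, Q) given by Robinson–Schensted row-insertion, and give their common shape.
P = [1, 2, 4, 5] / [3, 6, 7] / [8];  Q = [1, 2, 3, 4] / [5, 6, 7] / [8];  common shape = (4, 3, 1)

Row-insert the values π_1, π_2, … into P one at a time, bumping the leftmost entry strictly greater than the inserted value down to the next row. The recording tableau Q records, in position (i, j), the step at which that cell was added to P.
  Insert 1 (step 1): P = [1];  Q = [1]
  Insert 3 (step 2): P = [1, 3];  Q = [1, 2]
  Insert 6 (step 3): P = [1, 3, 6];  Q = [1, 2, 3]
  Insert 8 (step 4): P = [1, 3, 6, 8];  Q = [1, 2, 3, 4]
  Insert 2 (step 5): P = [1, 2, 6, 8] / [3];  Q = [1, 2, 3, 4] / [5]
  Insert 4 (step 6): P = [1, 2, 4, 8] / [3, 6];  Q = [1, 2, 3, 4] / [5, 6]
  Insert 7 (step 7): P = [1, 2, 4, 7] / [3, 6, 8];  Q = [1, 2, 3, 4] / [5, 6, 7]
  Insert 5 (step 8): P = [1, 2, 4, 5] / [3, 6, 7] / [8];  Q = [1, 2, 3, 4] / [5, 6, 7] / [8]
Final shape: (4, 3, 1).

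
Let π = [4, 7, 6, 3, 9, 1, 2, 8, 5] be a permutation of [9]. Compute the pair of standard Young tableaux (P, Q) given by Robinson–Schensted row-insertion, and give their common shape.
P = [1, 2, 5] / [3, 6, 8] / [4, 9] / [7];  Q = [1, 2, 5] / [3, 7, 8] / [4, 9] / [6];  common shape = (3, 3, 2, 1)

Row-insert the values π_1, π_2, … into P one at a time, bumping the leftmost entry strictly greater than the inserted value down to the next row. The recording tableau Q records, in position (i, j), the step at which that cell was added to P.
  Insert 4 (step 1): P = [4];  Q = [1]
  Insert 7 (step 2): P = [4, 7];  Q = [1, 2]
  Insert 6 (step 3): P = [4, 6] / [7];  Q = [1, 2] / [3]
  Insert 3 (step 4): P = [3, 6] / [4] / [7];  Q = [1, 2] / [3] / [4]
  Insert 9 (step 5): P = [3, 6, 9] / [4] / [7];  Q = [1, 2, 5] / [3] / [4]
  Insert 1 (step 6): P = [1, 6, 9] / [3] / [4] / [7];  Q = [1, 2, 5] / [3] / [4] / [6]
  Insert 2 (step 7): P = [1, 2, 9] / [3, 6] / [4] / [7];  Q = [1, 2, 5] / [3, 7] / [4] / [6]
  Insert 8 (step 8): P = [1, 2, 8] / [3, 6, 9] / [4] / [7];  Q = [1, 2, 5] / [3, 7, 8] / [4] / [6]
  Insert 5 (step 9): P = [1, 2, 5] / [3, 6, 8] / [4, 9] / [7];  Q = [1, 2, 5] / [3, 7, 8] / [4, 9] / [6]
Final shape: (3, 3, 2, 1).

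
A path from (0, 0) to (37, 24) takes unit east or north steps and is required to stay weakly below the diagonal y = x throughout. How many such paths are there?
Number of paths = 21898107332699325

By the reflection principle (André's argument), the number of monotone paths to (37, 24) with n ≤ m that never go above y = x is C(61, 37) − C(61, 38) = 59437719903041025 − 37539612570341700 = 21898107332699325.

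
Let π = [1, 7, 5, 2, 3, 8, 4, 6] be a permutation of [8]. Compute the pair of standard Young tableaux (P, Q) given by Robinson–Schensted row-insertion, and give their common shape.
P = [1, 2, 3, 4, 6] / [5, 8] / [7];  Q = [1, 2, 5, 6, 8] / [3, 7] / [4];  common shape = (5, 2, 1)

Row-insert the values π_1, π_2, … into P one at a time, bumping the leftmost entry strictly greater than the inserted value down to the next row. The recording tableau Q records, in position (i, j), the step at which that cell was added to P.
  Insert 1 (step 1): P = [1];  Q = [1]
  Insert 7 (step 2): P = [1, 7];  Q = [1, 2]
  Insert 5 (step 3): P = [1, 5] / [7];  Q = [1, 2] / [3]
  Insert 2 (step 4): P = [1, 2] / [5] / [7];  Q = [1, 2] / [3] / [4]
  Insert 3 (step 5): P = [1, 2, 3] / [5] / [7];  Q = [1, 2, 5] / [3] / [4]
  Insert 8 (step 6): P = [1, 2, 3, 8] / [5] / [7];  Q = [1, 2, 5, 6] / [3] / [4]
  Insert 4 (step 7): P = [1, 2, 3, 4] / [5, 8] / [7];  Q = [1, 2, 5, 6] / [3, 7] / [4]
  Insert 6 (step 8): P = [1, 2, 3, 4, 6] / [5, 8] / [7];  Q = [1, 2, 5, 6, 8] / [3, 7] / [4]
Final shape: (5, 2, 1).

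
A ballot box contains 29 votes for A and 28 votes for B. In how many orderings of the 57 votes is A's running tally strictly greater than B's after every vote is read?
Strict-lead orderings = 263747951750360

Total orderings of the 57 votes with 29 for A: C(57, 29) = 15033633249770520. By the Bertrand ballot formula (Cycle Lemma / reflection principle), the number of orderings in which A is strictly ahead of B throughout is (p − q)/(p + q) · C(p + q, p) = (29 − 28)/(29 + 28) · 15033633249770520 = 263747951750360.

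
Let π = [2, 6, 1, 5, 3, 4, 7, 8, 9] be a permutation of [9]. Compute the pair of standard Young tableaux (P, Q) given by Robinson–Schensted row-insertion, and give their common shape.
P = [1, 3, 4, 7, 8, 9] / [2, 5] / [6];  Q = [1, 2, 6, 7, 8, 9] / [3, 4] / [5];  common shape = (6, 2, 1)

Row-insert the values π_1, π_2, … into P one at a time, bumping the leftmost entry strictly greater than the inserted value down to the next row. The recording tableau Q records, in position (i, j), the step at which that cell was added to P.
  Insert 2 (step 1): P = [2];  Q = [1]
  Insert 6 (step 2): P = [2, 6];  Q = [1, 2]
  Insert 1 (step 3): P = [1, 6] / [2];  Q = [1, 2] / [3]
  Insert 5 (step 4): P = [1, 5] / [2, 6];  Q = [1, 2] / [3, 4]
  Insert 3 (step 5): P = [1, 3] / [2, 5] / [6];  Q = [1, 2] / [3, 4] / [5]
  Insert 4 (step 6): P = [1, 3, 4] / [2, 5] / [6];  Q = [1, 2, 6] / [3, 4] / [5]
  Insert 7 (step 7): P = [1, 3, 4, 7] / [2, 5] / [6];  Q = [1, 2, 6, 7] / [3, 4] / [5]
  Insert 8 (step 8): P = [1, 3, 4, 7, 8] / [2, 5] / [6];  Q = [1, 2, 6, 7, 8] / [3, 4] / [5]
  Insert 9 (step 9): P = [1, 3, 4, 7, 8, 9] / [2, 5] / [6];  Q = [1, 2, 6, 7, 8, 9] / [3, 4] / [5]
Final shape: (6, 2, 1).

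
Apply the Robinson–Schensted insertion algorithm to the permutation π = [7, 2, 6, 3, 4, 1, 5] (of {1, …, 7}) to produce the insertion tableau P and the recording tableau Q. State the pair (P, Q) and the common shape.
P = [1, 3, 4, 5] / [2] / [6] / [7];  Q = [1, 3, 5, 7] / [2] / [4] / [6];  common shape = (4, 1, 1, 1)

Row-insert the values π_1, π_2, … into P one at a time, bumping the leftmost entry strictly greater than the inserted value down to the next row. The recording tableau Q records, in position (i, j), the step at which that cell was added to P.
  Insert 7 (step 1): P = [7];  Q = [1]
  Insert 2 (step 2): P = [2] / [7];  Q = [1] / [2]
  Insert 6 (step 3): P = [2, 6] / [7];  Q = [1, 3] / [2]
  Insert 3 (step 4): P = [2, 3] / [6] / [7];  Q = [1, 3] / [2] / [4]
  Insert 4 (step 5): P = [2, 3, 4] / [6] / [7];  Q = [1, 3, 5] / [2] / [4]
  Insert 1 (step 6): P = [1, 3, 4] / [2] / [6] / [7];  Q = [1, 3, 5] / [2] / [4] / [6]
  Insert 5 (step 7): P = [1, 3, 4, 5] / [2] / [6] / [7];  Q = [1, 3, 5, 7] / [2] / [4] / [6]
Final shape: (4, 1, 1, 1).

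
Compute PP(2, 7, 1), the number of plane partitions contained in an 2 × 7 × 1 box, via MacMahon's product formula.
PP(2, 7, 1) = 36

Evaluate the triple product over i = 1..2, j = 1..7, k = 1..1. The factors are (2/1) · (3/2) · (4/3) · (5/4) · (6/5) · (7/6) · (8/7) · (3/2) · … (14 factors total). The numerators and denominators telescope so the product is an integer; carrying out the multiplication exactly gives PP(2, 7, 1) = 36.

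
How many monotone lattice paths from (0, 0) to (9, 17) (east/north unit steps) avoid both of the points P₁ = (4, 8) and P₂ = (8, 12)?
Number of paths = 1585640

Inclusion–exclusion. Total paths: C(26, 9) = 3124550. Through P₁: C(12, 4)·C(14, 5) = 990990. Through P₂: C(20, 8)·C(6, 1) = 755820. Since P₁ is strictly southwest of P₂, a monotone path through both must visit P₁ then P₂; paths through both = C(12, 4)·C(8, 4)·C(6, 1) = 207900. Avoid both = 3124550 − 990990 − 755820 + 207900 = 1585640.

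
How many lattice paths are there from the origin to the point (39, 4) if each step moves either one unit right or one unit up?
Number of paths = 123410

A monotone lattice path from (0, 0) to (39, 4) consists of 39 east steps and 4 north steps in some order, so it is determined by which 39 of the 43 steps are east. The count is C(43, 39) = 123410.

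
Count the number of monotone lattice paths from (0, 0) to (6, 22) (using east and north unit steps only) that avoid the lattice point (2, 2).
Number of paths = 312984

Total paths from (0, 0) to (6, 22): C(28, 6) = 376740. Paths through (2, 2): (paths (0, 0) → (2, 2)) × (paths (2, 2) → (6, 22)) = C(4, 2) · C(24, 4) = 6 · 10626 = 63756. Avoidance count = 376740 − 63756 = 312984.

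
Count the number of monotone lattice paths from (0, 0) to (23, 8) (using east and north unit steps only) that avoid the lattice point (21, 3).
Number of paths = 7846221

Total paths from (0, 0) to (23, 8): C(31, 23) = 7888725. Paths through (21, 3): (paths (0, 0) → (21, 3)) × (paths (21, 3) → (23, 8)) = C(24, 21) · C(7, 2) = 2024 · 21 = 42504. Avoidance count = 7888725 − 42504 = 7846221.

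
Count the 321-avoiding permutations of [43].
C_43 = 150853479205085351660700

These 321-avoiding permutations are counted by the Catalan number C_n = (1/(n + 1)) · C(2n, n). For n = 43: C_43 = (1/44) · C(86, 43) = 6637553085023755473070800/44 = 150853479205085351660700.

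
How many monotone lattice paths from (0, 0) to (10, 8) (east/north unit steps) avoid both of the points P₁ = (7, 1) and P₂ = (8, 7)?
Number of paths = 23661

Inclusion–exclusion. Total paths: C(18, 10) = 43758. Through P₁: C(8, 7)·C(10, 3) = 960. Through P₂: C(15, 8)·C(3, 2) = 19305. Since P₁ is strictly southwest of P₂, a monotone path through both must visit P₁ then P₂; paths through both = C(8, 7)·C(7, 1)·C(3, 2) = 168. Avoid both = 43758 − 960 − 19305 + 168 = 23661.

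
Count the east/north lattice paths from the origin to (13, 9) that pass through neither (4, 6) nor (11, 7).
Number of paths = 270356

Inclusion–exclusion. Total paths: C(22, 13) = 497420. Through P₁: C(10, 4)·C(12, 9) = 46200. Through P₂: C(18, 11)·C(4, 2) = 190944. Since P₁ is strictly southwest of P₂, a monotone path through both must visit P₁ then P₂; paths through both = C(10, 4)·C(8, 7)·C(4, 2) = 10080. Avoid both = 497420 − 46200 − 190944 + 10080 = 270356.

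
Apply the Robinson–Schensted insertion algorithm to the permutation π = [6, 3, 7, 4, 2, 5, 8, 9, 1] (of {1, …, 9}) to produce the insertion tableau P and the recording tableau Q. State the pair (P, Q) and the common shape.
P = [1, 4, 5, 8, 9] / [2, 7] / [3] / [6];  Q = [1, 3, 6, 7, 8] / [2, 4] / [5] / [9];  common shape = (5, 2, 1, 1)

Row-insert the values π_1, π_2, … into P one at a time, bumping the leftmost entry strictly greater than the inserted value down to the next row. The recording tableau Q records, in position (i, j), the step at which that cell was added to P.
  Insert 6 (step 1): P = [6];  Q = [1]
  Insert 3 (step 2): P = [3] / [6];  Q = [1] / [2]
  Insert 7 (step 3): P = [3, 7] / [6];  Q = [1, 3] / [2]
  Insert 4 (step 4): P = [3, 4] / [6, 7];  Q = [1, 3] / [2, 4]
  Insert 2 (step 5): P = [2, 4] / [3, 7] / [6];  Q = [1, 3] / [2, 4] / [5]
  Insert 5 (step 6): P = [2, 4, 5] / [3, 7] / [6];  Q = [1, 3, 6] / [2, 4] / [5]
  Insert 8 (step 7): P = [2, 4, 5, 8] / [3, 7] / [6];  Q = [1, 3, 6, 7] / [2, 4] / [5]
  Insert 9 (step 8): P = [2, 4, 5, 8, 9] / [3, 7] / [6];  Q = [1, 3, 6, 7, 8] / [2, 4] / [5]
  Insert 1 (step 9): P = [1, 4, 5, 8, 9] / [2, 7] / [3] / [6];  Q = [1, 3, 6, 7, 8] / [2, 4] / [5] / [9]
Final shape: (5, 2, 1, 1).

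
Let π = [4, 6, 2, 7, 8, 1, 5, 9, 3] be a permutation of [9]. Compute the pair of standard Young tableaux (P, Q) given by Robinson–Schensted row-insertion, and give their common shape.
P = [1, 3, 7, 8, 9] / [2, 5] / [4, 6];  Q = [1, 2, 4, 5, 8] / [3, 7] / [6, 9];  common shape = (5, 2, 2)

Row-insert the values π_1, π_2, … into P one at a time, bumping the leftmost entry strictly greater than the inserted value down to the next row. The recording tableau Q records, in position (i, j), the step at which that cell was added to P.
  Insert 4 (step 1): P = [4];  Q = [1]
  Insert 6 (step 2): P = [4, 6];  Q = [1, 2]
  Insert 2 (step 3): P = [2, 6] / [4];  Q = [1, 2] / [3]
  Insert 7 (step 4): P = [2, 6, 7] / [4];  Q = [1, 2, 4] / [3]
  Insert 8 (step 5): P = [2, 6, 7, 8] / [4];  Q = [1, 2, 4, 5] / [3]
  Insert 1 (step 6): P = [1, 6, 7, 8] / [2] / [4];  Q = [1, 2, 4, 5] / [3] / [6]
  Insert 5 (step 7): P = [1, 5, 7, 8] / [2, 6] / [4];  Q = [1, 2, 4, 5] / [3, 7] / [6]
  Insert 9 (step 8): P = [1, 5, 7, 8, 9] / [2, 6] / [4];  Q = [1, 2, 4, 5, 8] / [3, 7] / [6]
  Insert 3 (step 9): P = [1, 3, 7, 8, 9] / [2, 5] / [4, 6];  Q = [1, 2, 4, 5, 8] / [3, 7] / [6, 9]
Final shape: (5, 2, 2).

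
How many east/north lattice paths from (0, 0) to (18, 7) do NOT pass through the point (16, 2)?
Number of paths = 477487

Total paths from (0, 0) to (18, 7): C(25, 18) = 480700. Paths through (16, 2): (paths (0, 0) → (16, 2)) × (paths (16, 2) → (18, 7)) = C(18, 16) · C(7, 2) = 153 · 21 = 3213. Avoidance count = 480700 − 3213 = 477487.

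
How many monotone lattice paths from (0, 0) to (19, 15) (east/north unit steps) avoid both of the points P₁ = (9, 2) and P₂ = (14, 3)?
Number of paths = 1790878090

Inclusion–exclusion. Total paths: C(34, 19) = 1855967520. Through P₁: C(11, 9)·C(23, 10) = 62923630. Through P₂: C(17, 14)·C(17, 5) = 4207840. Since P₁ is strictly southwest of P₂, a monotone path through both must visit P₁ then P₂; paths through both = C(11, 9)·C(6, 5)·C(17, 5) = 2042040. Avoid both = 1855967520 − 62923630 − 4207840 + 2042040 = 1790878090.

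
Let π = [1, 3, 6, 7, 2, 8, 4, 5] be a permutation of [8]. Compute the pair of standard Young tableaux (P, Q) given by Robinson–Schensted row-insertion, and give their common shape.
P = [1, 2, 4, 5, 8] / [3, 6, 7];  Q = [1, 2, 3, 4, 6] / [5, 7, 8];  common shape = (5, 3)

Row-insert the values π_1, π_2, … into P one at a time, bumping the leftmost entry strictly greater than the inserted value down to the next row. The recording tableau Q records, in position (i, j), the step at which that cell was added to P.
  Insert 1 (step 1): P = [1];  Q = [1]
  Insert 3 (step 2): P = [1, 3];  Q = [1, 2]
  Insert 6 (step 3): P = [1, 3, 6];  Q = [1, 2, 3]
  Insert 7 (step 4): P = [1, 3, 6, 7];  Q = [1, 2, 3, 4]
  Insert 2 (step 5): P = [1, 2, 6, 7] / [3];  Q = [1, 2, 3, 4] / [5]
  Insert 8 (step 6): P = [1, 2, 6, 7, 8] / [3];  Q = [1, 2, 3, 4, 6] / [5]
  Insert 4 (step 7): P = [1, 2, 4, 7, 8] / [3, 6];  Q = [1, 2, 3, 4, 6] / [5, 7]
  Insert 5 (step 8): P = [1, 2, 4, 5, 8] / [3, 6, 7];  Q = [1, 2, 3, 4, 6] / [5, 7, 8]
Final shape: (5, 3).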